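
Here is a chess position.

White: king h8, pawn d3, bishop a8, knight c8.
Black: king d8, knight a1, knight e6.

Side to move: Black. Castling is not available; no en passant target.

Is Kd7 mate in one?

After Kd7: white king on h8; in check: no.
White is not in check, so this cannot be checkmate.

no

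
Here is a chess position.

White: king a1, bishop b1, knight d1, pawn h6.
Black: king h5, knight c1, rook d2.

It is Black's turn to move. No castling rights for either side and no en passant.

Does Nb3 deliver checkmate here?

After Nb3: white king on a1; in check: yes, from the black knight on b3.
King squares — b1: own bishop; a2: attacked by Rd2; b2: attacked by Rd2.
White has no legal moves → checkmate.

yes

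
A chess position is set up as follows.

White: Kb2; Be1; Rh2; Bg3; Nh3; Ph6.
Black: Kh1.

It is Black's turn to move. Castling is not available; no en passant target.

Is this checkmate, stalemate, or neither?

checkmate

Black to move; black king on h1.
In check: yes, from the white rook on h2.
King squares — g1: attacked by Nh3; g2: attacked by Rh2; h2: attacked by Bg3.
Legal moves for Black: none.
In check with no legal moves → checkmate.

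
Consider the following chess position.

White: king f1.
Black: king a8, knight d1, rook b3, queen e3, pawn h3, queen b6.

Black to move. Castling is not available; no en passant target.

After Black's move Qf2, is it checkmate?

yes

After Qf2: white king on f1; in check: yes, from the black queen on f2.
King squares — e1: attacked by Qf2; g1: attacked by Qf2; e2: attacked by Qf2; f2: attacked by Nd1; g2: attacked by Qf2.
White has no legal moves → checkmate.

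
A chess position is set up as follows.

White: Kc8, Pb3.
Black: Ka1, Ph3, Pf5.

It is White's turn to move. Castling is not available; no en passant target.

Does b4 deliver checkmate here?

After b4: black king on a1; in check: no.
Black is not in check, so this cannot be checkmate.

no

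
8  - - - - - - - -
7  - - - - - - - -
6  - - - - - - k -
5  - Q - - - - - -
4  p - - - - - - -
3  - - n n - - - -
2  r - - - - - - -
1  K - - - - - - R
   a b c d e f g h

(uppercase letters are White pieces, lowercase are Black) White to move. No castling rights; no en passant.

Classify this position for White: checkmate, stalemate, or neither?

checkmate

White to move; white king on a1.
In check: yes, from the black rook on a2.
King squares — b1: attacked by Nc3; a2: attacked by Nc3; b2: attacked by Ra2.
Legal moves for White: none.
In check with no legal moves → checkmate.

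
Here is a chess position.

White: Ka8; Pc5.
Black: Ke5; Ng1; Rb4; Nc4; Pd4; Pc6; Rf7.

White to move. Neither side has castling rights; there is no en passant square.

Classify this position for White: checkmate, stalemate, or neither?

stalemate

White to move; white king on a8.
In check: no.
King squares — a7: attacked by Rf7; b7: attacked by Rb4; b8: attacked by Rb4.
Legal moves for White: none.
Not in check and no legal moves → stalemate.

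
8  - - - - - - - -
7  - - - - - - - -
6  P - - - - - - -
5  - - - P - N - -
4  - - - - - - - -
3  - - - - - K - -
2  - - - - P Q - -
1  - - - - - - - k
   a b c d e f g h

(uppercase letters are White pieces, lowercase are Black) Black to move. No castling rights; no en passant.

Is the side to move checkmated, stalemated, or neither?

stalemate

Black to move; black king on h1.
In check: no.
King squares — g1: attacked by Qf2; g2: attacked by Qf2; h2: attacked by Qf2.
Legal moves for Black: none.
Not in check and no legal moves → stalemate.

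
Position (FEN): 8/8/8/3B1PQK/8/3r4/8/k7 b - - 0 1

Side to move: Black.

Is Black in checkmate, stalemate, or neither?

Black to move; black king on a1.
In check: no.
Legal moves for Black: Rxd5, Rd4, Rh3+, Rg3, Rf3, Re3, Rc3, Rb3, Ra3, Rd2, Rd1, Kb2, Kb1.
Black has 13 legal moves and is not in check → neither.

neither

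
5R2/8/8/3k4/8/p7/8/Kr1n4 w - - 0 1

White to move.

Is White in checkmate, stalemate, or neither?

White to move; white king on a1.
In check: yes, from the black rook on b1.
Legal moves for White: Ka2, Kxb1.
White is in check but has 2 legal moves → neither.

neither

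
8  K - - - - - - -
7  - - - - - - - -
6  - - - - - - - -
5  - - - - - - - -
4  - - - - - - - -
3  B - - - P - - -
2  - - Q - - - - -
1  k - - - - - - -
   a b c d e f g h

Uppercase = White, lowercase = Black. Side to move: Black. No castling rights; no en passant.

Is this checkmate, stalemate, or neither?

Black to move; black king on a1.
In check: no.
King squares — b1: attacked by Qc2; a2: attacked by Qc2; b2: attacked by Qc2.
Legal moves for Black: none.
Not in check and no legal moves → stalemate.

stalemate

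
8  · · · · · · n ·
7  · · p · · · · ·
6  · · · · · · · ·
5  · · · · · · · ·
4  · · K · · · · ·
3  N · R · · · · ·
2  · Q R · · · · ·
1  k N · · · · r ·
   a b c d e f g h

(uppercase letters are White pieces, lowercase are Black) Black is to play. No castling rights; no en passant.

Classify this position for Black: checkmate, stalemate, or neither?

Black to move; black king on a1.
In check: yes, from the white queen on b2.
King squares — b1: attacked by Qb2; a2: attacked by Qb2; b2: attacked by Rc2.
Legal moves for Black: none.
In check with no legal moves → checkmate.

checkmate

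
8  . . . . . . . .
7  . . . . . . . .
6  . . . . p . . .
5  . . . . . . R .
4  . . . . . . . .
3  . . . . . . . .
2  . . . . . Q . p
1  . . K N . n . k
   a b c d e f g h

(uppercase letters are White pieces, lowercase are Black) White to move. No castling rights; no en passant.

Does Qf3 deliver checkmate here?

yes

After Qf3: black king on h1; in check: yes, from the white queen on f3.
King squares — g1: attacked by Rg5; g2: attacked by Qf3; h2: own pawn.
Black has no legal moves → checkmate.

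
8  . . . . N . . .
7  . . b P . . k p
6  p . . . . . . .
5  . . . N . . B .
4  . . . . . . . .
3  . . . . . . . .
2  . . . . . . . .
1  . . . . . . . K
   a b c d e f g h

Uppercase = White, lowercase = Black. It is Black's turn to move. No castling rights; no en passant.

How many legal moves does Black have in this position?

Black to move; king on g7.
In check: yes, from the white knight on e8.
Legal moves: Kh8, Kg8, Kf8, Kf7, Kg6.
Count: 5.

5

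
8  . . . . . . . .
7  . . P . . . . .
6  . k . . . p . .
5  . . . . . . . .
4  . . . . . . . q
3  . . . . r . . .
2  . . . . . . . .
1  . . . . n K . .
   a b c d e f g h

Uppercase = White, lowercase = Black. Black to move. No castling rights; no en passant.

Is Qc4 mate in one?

After Qc4: white king on f1; in check: yes, from the black queen on c4.
White has 2 legal replies: Kf2, Kg1.
In check but a legal move exists → not checkmate.

no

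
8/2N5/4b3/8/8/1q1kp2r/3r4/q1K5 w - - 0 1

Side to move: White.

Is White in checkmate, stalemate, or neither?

White to move; white king on c1.
In check: yes, from the black queen on a1.
King squares — b1: attacked by Qa1; d1: attacked by Qa1; b2: attacked by Qa1; c2: attacked by Rd2; d2: attacked by Kd3.
Legal moves for White: none.
In check with no legal moves → checkmate.

checkmate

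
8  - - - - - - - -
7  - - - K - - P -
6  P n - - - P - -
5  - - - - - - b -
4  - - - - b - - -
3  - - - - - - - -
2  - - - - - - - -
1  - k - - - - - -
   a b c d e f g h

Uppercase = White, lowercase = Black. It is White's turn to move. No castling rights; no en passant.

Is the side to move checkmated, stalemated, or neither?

neither

White to move; white king on d7.
In check: yes, from the black knight on b6.
Legal moves for White: Ke8, Kd8, Ke7, Kc7, Ke6, Kd6.
White is in check but has 6 legal moves → neither.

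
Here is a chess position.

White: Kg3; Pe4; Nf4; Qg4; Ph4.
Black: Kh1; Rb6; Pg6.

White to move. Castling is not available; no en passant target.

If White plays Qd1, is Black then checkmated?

After Qd1: black king on h1; in check: yes, from the white queen on d1.
King squares — g1: attacked by Qd1; g2: attacked by Kg3; h2: attacked by Kg3.
Black has no legal moves → checkmate.

yes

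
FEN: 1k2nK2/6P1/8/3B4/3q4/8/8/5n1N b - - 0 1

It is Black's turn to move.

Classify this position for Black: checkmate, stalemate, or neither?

Black to move; black king on b8.
In check: no.
Legal moves for Black include: Nxg7, Nc7, Nf6, Nd6, Kc8, Kc7, Ka7, Qxg7+, Qa7, Qf6+, Qb6, Qe5, Qxd5, Qc5+, Qh4, Qg4, Qf4+, Qe4, ... (list truncated; more exist).
Black has legal moves and is not in check → neither.

neither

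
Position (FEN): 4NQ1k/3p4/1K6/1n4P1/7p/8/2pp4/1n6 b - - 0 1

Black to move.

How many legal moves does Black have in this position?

Black to move; king on h8.
In check: yes, from the white queen on f8.
Legal moves: Kh7.
Count: 1.

1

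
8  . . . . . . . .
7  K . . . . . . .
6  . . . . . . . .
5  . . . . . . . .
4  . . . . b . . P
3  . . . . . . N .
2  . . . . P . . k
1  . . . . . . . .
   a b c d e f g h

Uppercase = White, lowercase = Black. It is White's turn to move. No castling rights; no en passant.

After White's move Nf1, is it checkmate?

After Nf1: black king on h2; in check: yes, from the white knight on f1.
Black has 4 legal replies: Kh3, Kg2, Kh1, Kg1.
In check but a legal move exists → not checkmate.

no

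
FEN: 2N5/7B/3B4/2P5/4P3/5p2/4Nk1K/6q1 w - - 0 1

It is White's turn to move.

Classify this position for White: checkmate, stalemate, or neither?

White to move; white king on h2.
In check: yes, from the black queen on g1.
Legal moves for White: Kh3, Nxg1.
White is in check but has 2 legal moves → neither.

neither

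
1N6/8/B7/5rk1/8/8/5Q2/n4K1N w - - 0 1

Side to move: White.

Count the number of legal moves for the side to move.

16

White to move; king on f1.
In check: no.
Legal moves: Nd7, Nc6, Bc8, Bb7, Bb5, Bc4, Bd3, Be2, Qxf5+, Qf4+, Qf3, Ng3, Kg2, Ke2, Kg1, Ke1.
Count: 16.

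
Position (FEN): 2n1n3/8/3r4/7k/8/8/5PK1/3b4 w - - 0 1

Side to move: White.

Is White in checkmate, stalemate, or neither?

White to move; white king on g2.
In check: no.
Legal moves for White: Kh3, Kg3, Kh2, Kh1, Kg1, Kf1, f3, f4.
White has 8 legal moves and is not in check → neither.

neither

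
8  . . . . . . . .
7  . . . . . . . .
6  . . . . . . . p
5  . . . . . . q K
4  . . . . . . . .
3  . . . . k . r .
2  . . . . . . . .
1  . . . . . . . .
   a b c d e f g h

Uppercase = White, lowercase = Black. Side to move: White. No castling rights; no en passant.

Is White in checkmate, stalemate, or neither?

checkmate

White to move; white king on h5.
In check: yes, from the black queen on g5.
King squares — g4: attacked by Rg3; h4: attacked by Qg5; g5: attacked by Rg3; g6: attacked by Qg5; h6: attacked by Qg5.
Legal moves for White: none.
In check with no legal moves → checkmate.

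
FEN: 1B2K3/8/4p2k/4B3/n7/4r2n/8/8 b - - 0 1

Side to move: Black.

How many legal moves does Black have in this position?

Black to move; king on h6.
In check: no.
Legal moves: Kh7, Kg6, Kh5, Kg5, Nb6, Nc5, Nc3, Nb2, Ng5, Nf4, Nf2, Ng1, Rxe5, Re4, Rg3, Rf3, Rd3, Rc3, Rb3, Ra3, Re2, Re1.
Count: 22.

22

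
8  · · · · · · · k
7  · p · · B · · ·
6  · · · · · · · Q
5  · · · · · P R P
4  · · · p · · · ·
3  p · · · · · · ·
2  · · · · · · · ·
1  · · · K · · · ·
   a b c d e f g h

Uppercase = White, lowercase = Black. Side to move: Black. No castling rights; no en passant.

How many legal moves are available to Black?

Black to move; king on h8.
In check: yes, from the white queen on h6.
Legal moves: none.
Count: 0.

0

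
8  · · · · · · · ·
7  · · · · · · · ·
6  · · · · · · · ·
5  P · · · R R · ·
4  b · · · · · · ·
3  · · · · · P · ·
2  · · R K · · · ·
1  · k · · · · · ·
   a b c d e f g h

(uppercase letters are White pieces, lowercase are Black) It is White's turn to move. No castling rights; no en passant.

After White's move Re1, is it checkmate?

After Re1: black king on b1; in check: yes, from the white rook on e1.
King squares — a1: attacked by Re1; c1: attacked by Re1; a2: attacked by Rc2; b2: attacked by Rc2; c2: attacked by Kd2.
Black has no legal moves → checkmate.

yes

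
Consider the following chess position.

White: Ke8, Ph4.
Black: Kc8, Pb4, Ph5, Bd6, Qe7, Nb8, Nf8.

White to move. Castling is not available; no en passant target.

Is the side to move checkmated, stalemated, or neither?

White to move; white king on e8.
In check: yes, from the black queen on e7.
King squares — d7: attacked by Qe7; e7: attacked by Bd6; f7: attacked by Qe7; d8: attacked by Qe7; f8: attacked by Qe7.
Legal moves for White: none.
In check with no legal moves → checkmate.

checkmate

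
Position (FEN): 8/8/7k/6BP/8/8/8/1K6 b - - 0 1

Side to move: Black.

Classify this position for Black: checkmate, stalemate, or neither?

Black to move; black king on h6.
In check: yes, from the white bishop on g5.
King squares — g5: available; h5: available; g6: attacked by Ph5; g7: available; h7: available.
Legal moves for Black: Kh7, Kg7, Kxh5, Kxg5.
Black is in check but has 4 legal moves → neither.

neither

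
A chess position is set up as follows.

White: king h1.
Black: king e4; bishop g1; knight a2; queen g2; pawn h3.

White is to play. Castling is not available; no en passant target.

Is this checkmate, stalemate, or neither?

checkmate

White to move; white king on h1.
In check: yes, from the black queen on g2.
King squares — g1: attacked by Qg2; g2: attacked by Ph3; h2: attacked by Bg1.
Legal moves for White: none.
In check with no legal moves → checkmate.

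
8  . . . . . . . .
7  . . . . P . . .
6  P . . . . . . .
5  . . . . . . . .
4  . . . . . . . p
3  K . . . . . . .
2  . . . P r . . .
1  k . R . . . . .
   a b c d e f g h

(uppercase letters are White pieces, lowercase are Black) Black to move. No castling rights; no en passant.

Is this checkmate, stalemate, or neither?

Black to move; black king on a1.
In check: yes, from the white rook on c1.
King squares — b1: attacked by Rc1; a2: attacked by Ka3; b2: attacked by Ka3.
Legal moves for Black: none.
In check with no legal moves → checkmate.

checkmate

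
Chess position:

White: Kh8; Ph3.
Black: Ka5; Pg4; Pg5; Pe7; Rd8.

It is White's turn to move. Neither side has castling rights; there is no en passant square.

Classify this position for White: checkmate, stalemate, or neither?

neither

White to move; white king on h8.
In check: yes, from the black rook on d8.
Legal moves for White: Kh7, Kg7.
White is in check but has 2 legal moves → neither.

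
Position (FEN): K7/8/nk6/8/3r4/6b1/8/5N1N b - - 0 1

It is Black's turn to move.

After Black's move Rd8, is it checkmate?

yes

After Rd8: white king on a8; in check: yes, from the black rook on d8.
King squares — a7: attacked by Kb6; b7: attacked by Kb6; b8: attacked by Bg3.
White has no legal moves → checkmate.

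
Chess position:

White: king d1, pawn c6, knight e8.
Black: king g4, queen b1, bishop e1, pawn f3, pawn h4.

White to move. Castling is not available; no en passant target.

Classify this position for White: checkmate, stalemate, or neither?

checkmate

White to move; white king on d1.
In check: yes, from the black queen on b1.
King squares — c1: attacked by Qb1; e1: attacked by Qb1; c2: attacked by Qb1; d2: attacked by Be1; e2: attacked by Pf3.
Legal moves for White: none.
In check with no legal moves → checkmate.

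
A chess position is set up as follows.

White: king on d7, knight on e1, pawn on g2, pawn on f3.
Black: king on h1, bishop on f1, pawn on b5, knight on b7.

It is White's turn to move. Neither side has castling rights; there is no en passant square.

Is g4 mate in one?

After g4: black king on h1; in check: no.
Black is not in check, so this cannot be checkmate.

no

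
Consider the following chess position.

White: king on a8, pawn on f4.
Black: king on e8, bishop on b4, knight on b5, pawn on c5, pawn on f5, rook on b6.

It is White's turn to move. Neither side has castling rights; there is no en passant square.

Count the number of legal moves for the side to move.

White to move; king on a8.
In check: no.
Legal moves: none.
Count: 0.

0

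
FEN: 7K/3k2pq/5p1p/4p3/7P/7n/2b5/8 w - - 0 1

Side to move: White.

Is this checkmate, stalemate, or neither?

checkmate

White to move; white king on h8.
In check: yes, from the black queen on h7.
King squares — g7: attacked by Qh7; h7: attacked by Bc2; g8: attacked by Qh7.
Legal moves for White: none.
In check with no legal moves → checkmate.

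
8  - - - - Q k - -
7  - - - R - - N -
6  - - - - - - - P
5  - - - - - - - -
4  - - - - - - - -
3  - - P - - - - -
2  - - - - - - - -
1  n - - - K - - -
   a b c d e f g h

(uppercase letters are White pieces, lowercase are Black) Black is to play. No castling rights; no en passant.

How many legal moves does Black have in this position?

Black to move; king on f8.
In check: yes, from the white queen on e8.
Legal moves: none.
Count: 0.

0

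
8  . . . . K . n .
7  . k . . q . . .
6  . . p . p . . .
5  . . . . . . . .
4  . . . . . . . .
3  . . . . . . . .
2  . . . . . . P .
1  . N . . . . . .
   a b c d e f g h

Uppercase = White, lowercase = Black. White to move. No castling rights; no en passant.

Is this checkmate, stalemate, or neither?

White to move; white king on e8.
In check: yes, from the black queen on e7.
King squares — d7: attacked by Qe7; e7: attacked by Ng8; f7: attacked by Qe7; d8: attacked by Qe7; f8: attacked by Qe7.
Legal moves for White: none.
In check with no legal moves → checkmate.

checkmate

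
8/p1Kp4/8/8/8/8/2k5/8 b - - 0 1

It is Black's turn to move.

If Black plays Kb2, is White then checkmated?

no

After Kb2: white king on c7; in check: no.
White is not in check, so this cannot be checkmate.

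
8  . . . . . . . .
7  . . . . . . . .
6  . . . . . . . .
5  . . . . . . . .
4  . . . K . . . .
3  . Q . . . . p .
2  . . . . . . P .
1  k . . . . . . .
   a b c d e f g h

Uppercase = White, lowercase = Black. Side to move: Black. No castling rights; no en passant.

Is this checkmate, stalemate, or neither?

stalemate

Black to move; black king on a1.
In check: no.
King squares — b1: attacked by Qb3; a2: attacked by Qb3; b2: attacked by Qb3.
Legal moves for Black: none.
Not in check and no legal moves → stalemate.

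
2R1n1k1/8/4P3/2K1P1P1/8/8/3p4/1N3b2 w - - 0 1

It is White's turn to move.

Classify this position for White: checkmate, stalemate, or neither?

White to move; white king on c5.
In check: no.
Legal moves for White: Rxe8+, Rd8, Rb8, Ra8, Rc7, Rc6, Kc6, Kb6, Kd5, Kd4, Kb4, Nc3, Na3, Nxd2, e7, g6.
White has 16 legal moves and is not in check → neither.

neither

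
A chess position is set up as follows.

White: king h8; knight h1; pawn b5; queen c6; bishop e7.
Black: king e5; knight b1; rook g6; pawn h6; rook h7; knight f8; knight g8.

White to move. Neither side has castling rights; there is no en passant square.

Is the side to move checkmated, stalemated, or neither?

White to move; white king on h8.
In check: yes, from the black rook on h7.
King squares — g7: attacked by Rg6; h7: attacked by Nf8; g8: attacked by Rg6.
Legal moves for White: none.
In check with no legal moves → checkmate.

checkmate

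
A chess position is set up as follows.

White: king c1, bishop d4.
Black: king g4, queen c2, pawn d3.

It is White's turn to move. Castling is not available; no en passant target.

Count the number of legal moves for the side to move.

0

White to move; king on c1.
In check: yes, from the black queen on c2.
Legal moves: none.
Count: 0.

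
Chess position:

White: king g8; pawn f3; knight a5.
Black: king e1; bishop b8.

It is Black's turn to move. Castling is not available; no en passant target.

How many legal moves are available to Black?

12

Black to move; king on e1.
In check: no.
Legal moves: Bc7, Ba7, Bd6, Be5, Bf4, Bg3, Bh2, Kf2, Ke2, Kd2, Kf1, Kd1.
Count: 12.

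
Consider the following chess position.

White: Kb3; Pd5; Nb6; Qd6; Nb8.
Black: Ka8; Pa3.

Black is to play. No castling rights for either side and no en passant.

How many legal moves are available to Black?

2

Black to move; king on a8.
In check: yes, from the white knight on b6.
Legal moves: Kb7, Ka7.
Count: 2.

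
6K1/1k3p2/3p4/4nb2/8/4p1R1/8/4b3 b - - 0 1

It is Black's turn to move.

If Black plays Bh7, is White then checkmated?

no

After Bh7: white king on g8; in check: yes, from the black bishop on h7.
White has 4 legal replies: Kh8, Kf8, Kxh7, Kg7.
In check but a legal move exists → not checkmate.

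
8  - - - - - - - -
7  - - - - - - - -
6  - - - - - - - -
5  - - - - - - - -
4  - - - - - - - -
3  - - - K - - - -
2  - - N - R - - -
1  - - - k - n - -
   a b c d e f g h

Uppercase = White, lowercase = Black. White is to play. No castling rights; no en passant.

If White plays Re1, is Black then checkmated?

yes

After Re1: black king on d1; in check: yes, from the white rook on e1.
King squares — c1: attacked by Re1; e1: attacked by Nc2; c2: attacked by Kd3; d2: attacked by Kd3; e2: attacked by Re1.
Black has no legal moves → checkmate.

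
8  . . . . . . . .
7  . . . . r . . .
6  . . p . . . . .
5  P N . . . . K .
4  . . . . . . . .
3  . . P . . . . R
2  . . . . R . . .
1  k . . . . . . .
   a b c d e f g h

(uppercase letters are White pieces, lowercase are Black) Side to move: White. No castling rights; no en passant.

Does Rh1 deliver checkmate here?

After Rh1: black king on a1; in check: yes, from the white rook on h1.
King squares — b1: attacked by Rh1; a2: attacked by Re2; b2: attacked by Re2.
Black has no legal moves → checkmate.

yes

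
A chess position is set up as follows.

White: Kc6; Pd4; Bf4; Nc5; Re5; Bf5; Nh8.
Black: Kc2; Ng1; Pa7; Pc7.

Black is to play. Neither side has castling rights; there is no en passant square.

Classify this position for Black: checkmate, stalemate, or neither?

Black to move; black king on c2.
In check: yes, from the white bishop on f5.
Legal moves for Black: Kc3, Kb2, Kd1.
Black is in check but has 3 legal moves → neither.

neither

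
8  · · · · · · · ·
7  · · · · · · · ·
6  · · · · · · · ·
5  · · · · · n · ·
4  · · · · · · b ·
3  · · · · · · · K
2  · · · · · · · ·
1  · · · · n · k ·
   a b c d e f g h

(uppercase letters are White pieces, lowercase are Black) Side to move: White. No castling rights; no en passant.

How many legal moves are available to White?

1

White to move; king on h3.
In check: yes, from the black bishop on g4.
Legal moves: Kxg4.
Count: 1.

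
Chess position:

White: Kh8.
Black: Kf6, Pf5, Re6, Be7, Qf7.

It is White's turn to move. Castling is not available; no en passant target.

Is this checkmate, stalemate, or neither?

White to move; white king on h8.
In check: no.
King squares — g7: attacked by Kf6; h7: attacked by Qf7; g8: attacked by Qf7.
Legal moves for White: none.
Not in check and no legal moves → stalemate.

stalemate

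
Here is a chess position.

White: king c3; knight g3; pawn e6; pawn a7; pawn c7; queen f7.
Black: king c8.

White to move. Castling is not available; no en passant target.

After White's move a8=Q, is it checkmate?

After a8=Q: black king on c8; in check: yes, from the white queen on a8.
King squares — b7: attacked by Qa8; c7: attacked by Qf7; d7: attacked by Pe6; b8: attacked by Pc7; d8: attacked by Pc7.
Black has no legal moves → checkmate.

yes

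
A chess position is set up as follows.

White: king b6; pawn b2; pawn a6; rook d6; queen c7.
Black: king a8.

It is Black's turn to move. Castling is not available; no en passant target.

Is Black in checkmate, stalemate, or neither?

stalemate

Black to move; black king on a8.
In check: no.
King squares — a7: attacked by Kb6; b7: attacked by Pa6; b8: attacked by Qc7.
Legal moves for Black: none.
Not in check and no legal moves → stalemate.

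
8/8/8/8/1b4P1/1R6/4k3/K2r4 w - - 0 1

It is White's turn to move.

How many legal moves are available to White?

White to move; king on a1.
In check: yes, from the black rook on d1.
Legal moves: Kb2, Ka2, Rb1.
Count: 3.

3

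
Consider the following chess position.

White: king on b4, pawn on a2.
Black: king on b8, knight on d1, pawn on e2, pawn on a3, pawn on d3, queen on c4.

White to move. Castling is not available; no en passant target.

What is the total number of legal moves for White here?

3

White to move; king on b4.
In check: yes, from the black queen on c4.
Legal moves: Ka5, Kxc4, Kxa3.
Count: 3.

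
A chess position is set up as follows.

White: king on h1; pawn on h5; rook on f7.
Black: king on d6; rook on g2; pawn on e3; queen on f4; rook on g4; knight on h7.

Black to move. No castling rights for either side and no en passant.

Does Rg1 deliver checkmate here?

After Rg1: white king on h1; in check: yes, from the black rook on g1.
King squares — g1: attacked by Rg4; g2: attacked by Rg1; h2: attacked by Qf4.
White has no legal moves → checkmate.

yes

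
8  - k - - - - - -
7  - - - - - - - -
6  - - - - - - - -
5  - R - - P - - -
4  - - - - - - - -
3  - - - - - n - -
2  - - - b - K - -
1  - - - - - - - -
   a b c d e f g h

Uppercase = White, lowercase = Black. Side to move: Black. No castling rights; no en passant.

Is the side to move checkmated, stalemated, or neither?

neither

Black to move; black king on b8.
In check: yes, from the white rook on b5.
King squares — a7: available; b7: attacked by Rb5; c7: available; a8: available; c8: available.
Legal moves for Black: Kc8, Ka8, Kc7, Ka7.
Black is in check but has 4 legal moves → neither.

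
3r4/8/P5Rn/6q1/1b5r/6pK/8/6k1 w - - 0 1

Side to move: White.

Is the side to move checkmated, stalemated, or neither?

White to move; white king on h3.
In check: yes, from the black rook on h4.
King squares — g2: attacked by Kg1; h2: attacked by Kg1; g3: attacked by Qg5; g4: attacked by Rh4; h4: attacked by Qg5.
Legal moves for White: none.
In check with no legal moves → checkmate.

checkmate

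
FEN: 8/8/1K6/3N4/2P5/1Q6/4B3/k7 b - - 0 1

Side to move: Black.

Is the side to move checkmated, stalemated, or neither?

Black to move; black king on a1.
In check: no.
King squares — b1: attacked by Qb3; a2: attacked by Qb3; b2: attacked by Qb3.
Legal moves for Black: none.
Not in check and no legal moves → stalemate.

stalemate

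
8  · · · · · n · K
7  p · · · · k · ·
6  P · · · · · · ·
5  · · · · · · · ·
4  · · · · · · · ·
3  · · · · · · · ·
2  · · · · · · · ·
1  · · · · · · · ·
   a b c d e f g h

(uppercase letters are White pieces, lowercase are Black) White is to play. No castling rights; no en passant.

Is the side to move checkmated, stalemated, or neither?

White to move; white king on h8.
In check: no.
King squares — g7: attacked by Kf7; h7: attacked by Nf8; g8: attacked by Kf7.
Legal moves for White: none.
Not in check and no legal moves → stalemate.

stalemate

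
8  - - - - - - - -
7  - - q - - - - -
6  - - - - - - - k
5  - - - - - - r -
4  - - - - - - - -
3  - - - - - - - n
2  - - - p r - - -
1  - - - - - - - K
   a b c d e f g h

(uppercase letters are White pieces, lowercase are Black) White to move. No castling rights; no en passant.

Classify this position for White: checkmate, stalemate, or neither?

White to move; white king on h1.
In check: no.
King squares — g1: attacked by Nh3; g2: attacked by Re2; h2: attacked by Re2.
Legal moves for White: none.
Not in check and no legal moves → stalemate.

stalemate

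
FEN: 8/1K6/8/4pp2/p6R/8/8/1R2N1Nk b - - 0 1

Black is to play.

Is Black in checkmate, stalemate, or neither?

neither

Black to move; black king on h1.
In check: yes, from the white rook on h4.
Legal moves for Black: Kxg1.
Black is in check but has 1 legal move → neither.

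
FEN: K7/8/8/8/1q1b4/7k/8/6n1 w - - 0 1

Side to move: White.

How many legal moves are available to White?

0

White to move; king on a8.
In check: no.
Legal moves: none.
Count: 0.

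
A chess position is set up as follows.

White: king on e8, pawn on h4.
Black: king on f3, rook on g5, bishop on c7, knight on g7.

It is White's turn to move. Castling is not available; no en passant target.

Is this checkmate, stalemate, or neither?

neither

White to move; white king on e8.
In check: yes, from the black knight on g7.
King squares — d7: available; e7: available; f7: available; d8: attacked by Bc7; f8: available.
Legal moves for White: Kf8, Kf7, Ke7, Kd7.
White is in check but has 4 legal moves → neither.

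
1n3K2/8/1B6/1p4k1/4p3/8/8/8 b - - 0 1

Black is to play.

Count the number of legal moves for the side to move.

13

Black to move; king on g5.
In check: no.
Legal moves: Nd7+, Nc6, Na6, Kh6, Kg6, Kf6, Kh5, Kf5, Kh4, Kg4, Kf4, b4, e3.
Count: 13.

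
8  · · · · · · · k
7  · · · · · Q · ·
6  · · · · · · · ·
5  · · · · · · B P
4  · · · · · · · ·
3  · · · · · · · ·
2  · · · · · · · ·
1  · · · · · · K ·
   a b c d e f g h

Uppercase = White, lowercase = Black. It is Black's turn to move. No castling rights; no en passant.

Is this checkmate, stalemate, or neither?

Black to move; black king on h8.
In check: no.
King squares — g7: attacked by Qf7; h7: attacked by Qf7; g8: attacked by Qf7.
Legal moves for Black: none.
Not in check and no legal moves → stalemate.

stalemate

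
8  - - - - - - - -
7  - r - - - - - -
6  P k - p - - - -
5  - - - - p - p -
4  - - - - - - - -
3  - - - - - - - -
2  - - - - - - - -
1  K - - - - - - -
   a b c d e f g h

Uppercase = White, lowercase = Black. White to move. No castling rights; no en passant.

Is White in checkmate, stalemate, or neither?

White to move; white king on a1.
In check: no.
Legal moves for White: Kb2, Ka2, Kb1, axb7, a7.
White has 5 legal moves and is not in check → neither.

neither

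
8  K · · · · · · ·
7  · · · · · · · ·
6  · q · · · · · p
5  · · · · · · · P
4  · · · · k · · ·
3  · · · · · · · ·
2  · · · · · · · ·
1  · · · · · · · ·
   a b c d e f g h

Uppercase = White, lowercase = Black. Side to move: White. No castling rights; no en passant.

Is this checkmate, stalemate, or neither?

White to move; white king on a8.
In check: no.
King squares — a7: attacked by Qb6; b7: attacked by Qb6; b8: attacked by Qb6.
Legal moves for White: none.
Not in check and no legal moves → stalemate.

stalemate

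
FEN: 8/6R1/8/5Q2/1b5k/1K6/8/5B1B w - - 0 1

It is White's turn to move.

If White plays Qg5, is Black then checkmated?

yes

After Qg5: black king on h4; in check: yes, from the white queen on g5.
King squares — g3: attacked by Qg5; h3: attacked by Bf1; g4: attacked by Qg5; g5: attacked by Rg7; h5: attacked by Qg5.
Black has no legal moves → checkmate.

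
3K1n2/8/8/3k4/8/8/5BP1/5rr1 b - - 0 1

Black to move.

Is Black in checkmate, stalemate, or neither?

Black to move; black king on d5.
In check: no.
Legal moves for Black: Nh7, Nd7, Ng6, Ne6+, Ke6, Kd6, Kc6, Ke5, Ke4, Kc4, Rxg2, Rh1, Rxf2, Re1, Rd1, Rc1, Rb1, Ra1.
Black has 18 legal moves and is not in check → neither.

neither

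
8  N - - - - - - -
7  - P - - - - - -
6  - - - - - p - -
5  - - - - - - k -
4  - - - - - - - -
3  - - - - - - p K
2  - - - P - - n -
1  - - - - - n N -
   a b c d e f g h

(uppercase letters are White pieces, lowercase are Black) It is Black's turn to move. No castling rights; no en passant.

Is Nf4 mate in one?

After Nf4: white king on h3; in check: yes, from the black knight on f4.
King squares — g2: attacked by Nf4; h2: attacked by Nf1; g3: attacked by Nf1; g4: attacked by Kg5; h4: attacked by Kg5.
White has no legal moves → checkmate.

yes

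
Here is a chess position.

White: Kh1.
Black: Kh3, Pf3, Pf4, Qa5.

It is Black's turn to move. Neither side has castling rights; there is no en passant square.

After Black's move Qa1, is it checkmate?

yes

After Qa1: white king on h1; in check: yes, from the black queen on a1.
King squares — g1: attacked by Qa1; g2: attacked by Pf3; h2: attacked by Kh3.
White has no legal moves → checkmate.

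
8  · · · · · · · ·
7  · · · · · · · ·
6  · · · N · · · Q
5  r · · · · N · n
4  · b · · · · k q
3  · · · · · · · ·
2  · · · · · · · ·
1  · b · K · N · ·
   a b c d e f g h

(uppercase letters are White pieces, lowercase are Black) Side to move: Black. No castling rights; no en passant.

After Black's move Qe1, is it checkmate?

After Qe1: white king on d1; in check: yes, from the black queen on e1.
King squares — c1: attacked by Qe1; e1: attacked by Bb4; c2: attacked by Bb1; d2: attacked by Qe1; e2: attacked by Qe1.
White has no legal moves → checkmate.

yes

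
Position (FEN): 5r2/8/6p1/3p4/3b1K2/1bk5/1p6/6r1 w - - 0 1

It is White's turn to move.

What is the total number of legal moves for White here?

White to move; king on f4.
In check: yes, from the black rook on f8.
Legal moves: none.
Count: 0.

0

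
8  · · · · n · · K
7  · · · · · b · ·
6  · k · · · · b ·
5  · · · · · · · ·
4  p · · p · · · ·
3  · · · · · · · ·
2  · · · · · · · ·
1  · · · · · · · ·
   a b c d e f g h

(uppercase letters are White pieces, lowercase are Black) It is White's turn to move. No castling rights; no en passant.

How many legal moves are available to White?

0

White to move; king on h8.
In check: no.
Legal moves: none.
Count: 0.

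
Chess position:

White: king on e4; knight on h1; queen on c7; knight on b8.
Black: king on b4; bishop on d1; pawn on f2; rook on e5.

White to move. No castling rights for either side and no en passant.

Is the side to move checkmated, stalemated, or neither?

neither

White to move; white king on e4.
In check: yes, from the black rook on e5.
Legal moves for White: Kxe5, Kf4, Kd4, Kd3, Qxe5.
White is in check but has 5 legal moves → neither.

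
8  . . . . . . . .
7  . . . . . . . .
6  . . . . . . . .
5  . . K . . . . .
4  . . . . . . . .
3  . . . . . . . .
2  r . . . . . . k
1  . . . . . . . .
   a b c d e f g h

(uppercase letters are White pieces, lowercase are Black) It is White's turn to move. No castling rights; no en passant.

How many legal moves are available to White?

White to move; king on c5.
In check: no.
Legal moves: Kd6, Kc6, Kb6, Kd5, Kb5, Kd4, Kc4, Kb4.
Count: 8.

8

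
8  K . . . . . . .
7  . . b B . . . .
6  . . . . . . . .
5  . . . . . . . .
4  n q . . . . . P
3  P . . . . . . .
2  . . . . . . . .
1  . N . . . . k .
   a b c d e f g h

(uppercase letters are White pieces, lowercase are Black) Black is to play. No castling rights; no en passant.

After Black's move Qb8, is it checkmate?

yes

After Qb8: white king on a8; in check: yes, from the black queen on b8.
King squares — a7: attacked by Qb8; b7: attacked by Qb8; b8: attacked by Bc7.
White has no legal moves → checkmate.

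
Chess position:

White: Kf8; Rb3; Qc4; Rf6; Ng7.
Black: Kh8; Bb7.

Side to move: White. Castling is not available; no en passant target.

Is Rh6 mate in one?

yes

After Rh6: black king on h8; in check: yes, from the white rook on h6.
King squares — g7: attacked by Kf8; h7: attacked by Rh6; g8: attacked by Qc4.
Black has no legal moves → checkmate.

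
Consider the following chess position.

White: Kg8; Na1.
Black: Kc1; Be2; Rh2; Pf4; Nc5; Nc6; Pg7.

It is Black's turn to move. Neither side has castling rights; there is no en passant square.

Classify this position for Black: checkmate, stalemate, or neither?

Black to move; black king on c1.
In check: no.
Legal moves for Black include: Nd8, Nb8, Ne7+, Na7, Ne5, Na5, Nd4, Nb4, Nd7, Nb7, Ne6, Na6, Ne4, Na4, Nd3, Nb3, Rh8+, Rh7, ... (list truncated; more exist).
Black has legal moves and is not in check → neither.

neither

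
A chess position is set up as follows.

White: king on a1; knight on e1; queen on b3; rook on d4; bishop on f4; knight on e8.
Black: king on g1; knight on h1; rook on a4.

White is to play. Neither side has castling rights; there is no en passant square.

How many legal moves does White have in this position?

6

White to move; king on a1.
In check: yes, from the black rook on a4.
Legal moves: Kb2, Kb1, Rxa4, Qxa4, Qa3, Qa2.
Count: 6.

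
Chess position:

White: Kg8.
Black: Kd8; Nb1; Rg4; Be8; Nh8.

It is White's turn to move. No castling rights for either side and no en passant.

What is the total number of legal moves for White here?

3

White to move; king on g8.
In check: yes, from the black rook on g4.
Legal moves: Kxh8, Kf8, Kh7.
Count: 3.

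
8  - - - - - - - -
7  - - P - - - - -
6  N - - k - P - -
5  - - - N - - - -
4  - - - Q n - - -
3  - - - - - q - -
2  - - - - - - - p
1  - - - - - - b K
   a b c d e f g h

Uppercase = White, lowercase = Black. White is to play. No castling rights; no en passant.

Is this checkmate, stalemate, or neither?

checkmate

White to move; white king on h1.
In check: yes, from the black queen on f3.
King squares — g1: attacked by Ph2; g2: attacked by Qf3; h2: attacked by Bg1.
Legal moves for White: none.
In check with no legal moves → checkmate.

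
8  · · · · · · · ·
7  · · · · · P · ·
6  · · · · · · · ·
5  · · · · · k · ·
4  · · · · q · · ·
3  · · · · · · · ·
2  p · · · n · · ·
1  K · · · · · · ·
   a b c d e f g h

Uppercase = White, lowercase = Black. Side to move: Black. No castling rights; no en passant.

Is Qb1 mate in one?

yes

After Qb1: white king on a1; in check: yes, from the black queen on b1.
King squares — b1: attacked by Pa2; a2: attacked by Qb1; b2: attacked by Qb1.
White has no legal moves → checkmate.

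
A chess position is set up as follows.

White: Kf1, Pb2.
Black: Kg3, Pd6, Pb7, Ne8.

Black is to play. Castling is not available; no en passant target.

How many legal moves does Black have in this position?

12

Black to move; king on g3.
In check: no.
Legal moves: Ng7, Nc7, Nf6, Kh4, Kg4, Kf4, Kh3, Kf3, Kh2, b6, d5, b5.
Count: 12.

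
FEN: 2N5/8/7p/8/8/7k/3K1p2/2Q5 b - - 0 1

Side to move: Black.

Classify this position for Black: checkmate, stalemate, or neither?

Black to move; black king on h3.
In check: no.
Legal moves for Black: Kh4, Kg4, Kg3, Kh2, Kg2, h5, f1=Q, f1=R, f1=B, f1=N+.
Black has 10 legal moves and is not in check → neither.

neither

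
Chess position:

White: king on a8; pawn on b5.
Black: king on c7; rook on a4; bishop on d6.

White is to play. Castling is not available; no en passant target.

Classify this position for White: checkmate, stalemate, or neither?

checkmate

White to move; white king on a8.
In check: yes, from the black rook on a4.
King squares — a7: attacked by Ra4; b7: attacked by Kc7; b8: attacked by Kc7.
Legal moves for White: none.
In check with no legal moves → checkmate.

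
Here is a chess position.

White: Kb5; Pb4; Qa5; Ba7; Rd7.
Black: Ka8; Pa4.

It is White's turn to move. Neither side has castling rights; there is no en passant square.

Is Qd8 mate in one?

yes

After Qd8: black king on a8; in check: yes, from the white queen on d8.
King squares — a7: attacked by Rd7; b7: attacked by Rd7; b8: attacked by Ba7.
Black has no legal moves → checkmate.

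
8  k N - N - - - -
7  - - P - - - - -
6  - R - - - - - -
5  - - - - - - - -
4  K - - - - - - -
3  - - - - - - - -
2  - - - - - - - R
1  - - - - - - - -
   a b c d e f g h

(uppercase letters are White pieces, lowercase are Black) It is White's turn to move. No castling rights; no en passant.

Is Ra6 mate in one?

After Ra6: black king on a8; in check: yes, from the white rook on a6.
King squares — a7: attacked by Ra6; b7: attacked by Nd8; b8: attacked by Pc7.
Black has no legal moves → checkmate.

yes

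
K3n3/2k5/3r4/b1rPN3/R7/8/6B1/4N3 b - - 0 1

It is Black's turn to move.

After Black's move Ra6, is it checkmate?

yes

After Ra6: white king on a8; in check: yes, from the black rook on a6.
King squares — a7: attacked by Ra6; b7: attacked by Kc7; b8: attacked by Kc7.
White has no legal moves → checkmate.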